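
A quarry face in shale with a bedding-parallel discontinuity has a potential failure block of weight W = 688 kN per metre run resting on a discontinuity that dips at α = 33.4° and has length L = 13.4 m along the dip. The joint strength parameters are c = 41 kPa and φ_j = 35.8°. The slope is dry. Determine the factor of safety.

FS = 2.54

Resolving the block weight along and normal to the plane and applying the Mohr–Coulomb strength on the joint:
N' = W cosα = 688·cos33.4° = 574.4 kN/m
Driving force T = W sinα = 688·sin33.4° = 378.7 kN/m
Resisting force R = c·L + N'·tanφ_j = 41·13.4 + 574.4·tan35.8° = 549.4 + 414.3 = 963.7 kN/m
FS = R / T = 963.7 / 378.7 = 2.544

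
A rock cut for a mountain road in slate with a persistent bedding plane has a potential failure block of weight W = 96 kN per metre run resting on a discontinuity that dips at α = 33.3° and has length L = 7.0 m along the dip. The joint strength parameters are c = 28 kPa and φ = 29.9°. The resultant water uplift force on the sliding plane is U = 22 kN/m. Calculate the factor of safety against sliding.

FS = 4.35

Resolving the block weight along and normal to the plane and applying the Mohr–Coulomb strength on the joint:
N' = W cosα − U = 96·cos33.3° − 22 = 58.2 kN/m
Driving force T = W sinα = 96·sin33.3° = 52.7 kN/m
Resisting force R = c·L + N'·tanφ = 28·7.0 + 58.2·tan29.9° = 196.0 + 33.5 = 229.5 kN/m
FS = R / T = 229.5 / 52.7 = 4.354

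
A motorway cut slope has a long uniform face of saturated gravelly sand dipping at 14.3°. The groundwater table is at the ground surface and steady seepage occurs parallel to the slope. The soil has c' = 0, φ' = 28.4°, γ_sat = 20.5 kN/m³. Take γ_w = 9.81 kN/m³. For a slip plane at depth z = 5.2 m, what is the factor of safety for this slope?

FS = 1.11

With seepage parallel to the slope and the water table at the surface, the effective normal stress on the slip plane uses the buoyant unit weight γ' = γ_sat − γ_w while the driving shear stress uses γ_sat:
FS = [c' + γ' z cos²β tanφ'] / [γ_sat z sinβ cosβ]
(For c' = 0 this reduces to FS = (γ'/γ_sat)·tanφ'/tanβ.)
γ' = 20.5 − 9.81 = 10.69 kN/m³
Numerator = 0.0 + 10.69·5.2·cos²14.3°·tan28.4° = 0.0 + 10.69·5.2·0.9390·0.5407 = 28.223 kPa
Denominator = 20.5·5.2·sin14.3°·cos14.3° = 20.5·5.2·0.2470·0.9690 = 25.514 kPa
FS = 28.223 / 25.514 = 1.106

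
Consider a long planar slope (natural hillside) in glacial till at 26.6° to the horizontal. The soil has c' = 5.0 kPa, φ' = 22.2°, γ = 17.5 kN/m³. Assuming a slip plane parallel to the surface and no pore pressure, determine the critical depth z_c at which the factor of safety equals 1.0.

z_c = 3.86 m

Setting FS = 1.00 in FS = [c' + γz cos²β tanφ'] / [γz sinβ cosβ] and solving for z:
z = c' / [γ cosβ (FS·sinβ − cosβ·tanφ')]
  = 5.0 / [17.5·cos26.6°·(1.00·sin26.6° − cos26.6°·tan22.2°)]
  = 5.0 / [17.5·0.8942·(1.00·0.4478 − 0.8942·0.4081)]
  = 5.0 / 1.2966 = 3.856 m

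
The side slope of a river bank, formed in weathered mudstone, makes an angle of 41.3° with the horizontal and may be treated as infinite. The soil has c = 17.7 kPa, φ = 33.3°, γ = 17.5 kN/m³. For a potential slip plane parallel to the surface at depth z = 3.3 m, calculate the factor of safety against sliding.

For an infinite slope with a slip plane parallel to the surface (no pore pressure): FS = [c + γz cos²β tanφ] / [γz sinβ cosβ].
γz = 17.5·3.3 = 57.75 kN/m²
Numerator = 17.7 + 57.75·cos²41.3°·tan33.3° = 17.7 + 57.75·0.5644·0.6569 = 39.110 kPa
Denominator = 57.75·sin41.3°·cos41.3° = 57.75·0.6600·0.7513 = 28.635 kPa
FS = 39.110 / 28.635 = 1.366

FS = 1.37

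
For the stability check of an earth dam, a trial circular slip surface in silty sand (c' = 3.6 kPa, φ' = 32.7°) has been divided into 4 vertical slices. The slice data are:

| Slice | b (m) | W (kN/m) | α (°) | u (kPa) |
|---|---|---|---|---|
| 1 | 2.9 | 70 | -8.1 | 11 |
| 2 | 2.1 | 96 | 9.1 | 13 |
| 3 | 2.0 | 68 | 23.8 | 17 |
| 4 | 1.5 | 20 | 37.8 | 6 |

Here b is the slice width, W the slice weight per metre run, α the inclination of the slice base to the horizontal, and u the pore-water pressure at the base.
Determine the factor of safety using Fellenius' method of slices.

Ordinary method of slices: FS = Σ[c'·Δl_i + (W_i cosα_i − u_i·Δl_i)·tanφ'] / Σ W_i sinα_i, with Δl_i = b_i / cosα_i.
Slice 1: Δl = 2.9/cos(-8.1°) = 2.929 m; N'_1 = 70·cos(-8.1°) − 11·2.929 = 37.1; c'Δl = 10.55; W sinα = -9.9
Slice 2: Δl = 2.1/cos9.1° = 2.127 m; N'_2 = 96·cos9.1° − 13·2.127 = 67.1; c'Δl = 7.66; W sinα = 15.2
Slice 3: Δl = 2.0/cos23.8° = 2.186 m; N'_3 = 68·cos23.8° − 17·2.186 = 25.1; c'Δl = 7.87; W sinα = 27.4
Slice 4: Δl = 1.5/cos37.8° = 1.898 m; N'_4 = 20·cos37.8° − 6·1.898 = 4.4; c'Δl = 6.83; W sinα = 12.3
Σc'Δl = 32.9 kN/m; ΣN' = 133.7 kN/m; ΣW sinα = 45.0 kN/m
Resisting = 32.9 + 133.7·tan32.7° = 32.9 + 85.8 = 118.7 kN/m
FS = 118.7 / 45.0 = 2.637

FS = 2.64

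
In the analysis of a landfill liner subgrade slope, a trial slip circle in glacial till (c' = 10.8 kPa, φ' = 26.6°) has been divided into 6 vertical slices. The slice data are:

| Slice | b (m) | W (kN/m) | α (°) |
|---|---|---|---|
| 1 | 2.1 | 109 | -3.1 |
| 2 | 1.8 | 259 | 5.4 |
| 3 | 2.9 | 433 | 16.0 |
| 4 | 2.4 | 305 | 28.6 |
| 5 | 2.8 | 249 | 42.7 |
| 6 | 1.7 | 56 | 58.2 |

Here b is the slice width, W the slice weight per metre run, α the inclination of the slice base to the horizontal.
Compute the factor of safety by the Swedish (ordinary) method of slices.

FS = 1.62

Ordinary method of slices: FS = Σ[c'·Δl_i + (W_i cosα_i)·tanφ'] / Σ W_i sinα_i, with Δl_i = b_i / cosα_i.
Slice 1: Δl = 2.1/cos(-3.1°) = 2.103 m; N'_1 = 109·cos(-3.1°) = 108.8; c'Δl = 22.71; W sinα = -5.9
Slice 2: Δl = 1.8/cos5.4° = 1.808 m; N'_2 = 259·cos5.4° = 257.9; c'Δl = 19.53; W sinα = 24.4
Slice 3: Δl = 2.9/cos16.0° = 3.017 m; N'_3 = 433·cos16.0° = 416.2; c'Δl = 32.58; W sinα = 119.4
Slice 4: Δl = 2.4/cos28.6° = 2.734 m; N'_4 = 305·cos28.6° = 267.8; c'Δl = 29.52; W sinα = 146.0
Slice 5: Δl = 2.8/cos42.7° = 3.810 m; N'_5 = 249·cos42.7° = 183.0; c'Δl = 41.15; W sinα = 168.9
Slice 6: Δl = 1.7/cos58.2° = 3.226 m; N'_6 = 56·cos58.2° = 29.5; c'Δl = 34.84; W sinα = 47.6
Σc'Δl = 180.3 kN/m; ΣN' = 1263.2 kN/m; ΣW sinα = 500.3 kN/m
Resisting = 180.3 + 1263.2·tan26.6° = 180.3 + 632.6 = 812.9 kN/m
FS = 812.9 / 500.3 = 1.625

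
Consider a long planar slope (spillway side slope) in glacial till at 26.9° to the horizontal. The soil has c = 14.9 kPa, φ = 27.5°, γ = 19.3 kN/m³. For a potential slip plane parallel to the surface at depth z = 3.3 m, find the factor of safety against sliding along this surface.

FS = 1.61

For an infinite slope with a slip plane parallel to the surface (no pore pressure): FS = [c + γz cos²β tanφ] / [γz sinβ cosβ].
γz = 19.3·3.3 = 63.69 kN/m²
Numerator = 14.9 + 63.69·cos²26.9°·tan27.5° = 14.9 + 63.69·0.7953·0.5206 = 41.268 kPa
Denominator = 63.69·sin26.9°·cos26.9° = 63.69·0.4524·0.8918 = 25.698 kPa
FS = 41.268 / 25.698 = 1.606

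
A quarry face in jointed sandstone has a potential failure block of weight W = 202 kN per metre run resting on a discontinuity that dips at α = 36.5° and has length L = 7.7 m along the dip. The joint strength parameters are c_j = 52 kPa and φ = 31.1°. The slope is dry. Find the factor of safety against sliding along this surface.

FS = 4.15

Resolving the block weight along and normal to the plane and applying the Mohr–Coulomb strength on the joint:
N' = W cosα = 202·cos36.5° = 162.4 kN/m
Driving force T = W sinα = 202·sin36.5° = 120.2 kN/m
Resisting force R = c_j·L + N'·tanφ = 52·7.7 + 162.4·tan31.1° = 400.4 + 98.0 = 498.4 kN/m
FS = R / T = 498.4 / 120.2 = 4.148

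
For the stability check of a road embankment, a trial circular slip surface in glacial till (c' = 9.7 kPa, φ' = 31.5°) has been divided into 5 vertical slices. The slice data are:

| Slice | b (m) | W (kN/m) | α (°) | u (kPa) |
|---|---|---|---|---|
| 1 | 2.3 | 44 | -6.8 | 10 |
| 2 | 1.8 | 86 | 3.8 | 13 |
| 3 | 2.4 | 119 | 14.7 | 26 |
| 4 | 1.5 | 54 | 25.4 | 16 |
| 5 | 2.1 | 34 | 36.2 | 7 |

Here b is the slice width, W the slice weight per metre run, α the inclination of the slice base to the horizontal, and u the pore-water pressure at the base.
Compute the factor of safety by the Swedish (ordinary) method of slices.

Ordinary method of slices: FS = Σ[c'·Δl_i + (W_i cosα_i − u_i·Δl_i)·tanφ'] / Σ W_i sinα_i, with Δl_i = b_i / cosα_i.
Slice 1: Δl = 2.3/cos(-6.8°) = 2.316 m; N'_1 = 44·cos(-6.8°) − 10·2.316 = 20.5; c'Δl = 22.47; W sinα = -5.2
Slice 2: Δl = 1.8/cos3.8° = 1.804 m; N'_2 = 86·cos3.8° − 13·1.804 = 62.4; c'Δl = 17.50; W sinα = 5.7
Slice 3: Δl = 2.4/cos14.7° = 2.481 m; N'_3 = 119·cos14.7° − 26·2.481 = 50.6; c'Δl = 24.07; W sinα = 30.2
Slice 4: Δl = 1.5/cos25.4° = 1.661 m; N'_4 = 54·cos25.4° − 16·1.661 = 22.2; c'Δl = 16.11; W sinα = 23.2
Slice 5: Δl = 2.1/cos36.2° = 2.602 m; N'_5 = 34·cos36.2° − 7·2.602 = 9.2; c'Δl = 25.24; W sinα = 20.1
Σc'Δl = 105.4 kN/m; ΣN' = 164.9 kN/m; ΣW sinα = 73.9 kN/m
Resisting = 105.4 + 164.9·tan31.5° = 105.4 + 101.1 = 206.4 kN/m
FS = 206.4 / 73.9 = 2.792

FS = 2.79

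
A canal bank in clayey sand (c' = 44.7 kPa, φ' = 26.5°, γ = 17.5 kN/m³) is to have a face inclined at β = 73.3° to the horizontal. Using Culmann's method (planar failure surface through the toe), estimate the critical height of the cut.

Culmann's analysis gives the critical failure plane at α_cr = (β + φ')/2 = (73.3 + 26.5)/2 = 49.9°, and the critical height
H_c = (4c'/γ) · sinβ cosφ' / [1 − cos(β − φ')]
    = (4·44.7/17.5) · sin73.3°·cos26.5° / [1 − cos(46.8°)]
    = 10.217 · 0.9578·0.8949 / [1 − 0.6845]
    = 10.217 · 0.8572 / 0.3155
    = 27.76 m

H_c = 27.76 m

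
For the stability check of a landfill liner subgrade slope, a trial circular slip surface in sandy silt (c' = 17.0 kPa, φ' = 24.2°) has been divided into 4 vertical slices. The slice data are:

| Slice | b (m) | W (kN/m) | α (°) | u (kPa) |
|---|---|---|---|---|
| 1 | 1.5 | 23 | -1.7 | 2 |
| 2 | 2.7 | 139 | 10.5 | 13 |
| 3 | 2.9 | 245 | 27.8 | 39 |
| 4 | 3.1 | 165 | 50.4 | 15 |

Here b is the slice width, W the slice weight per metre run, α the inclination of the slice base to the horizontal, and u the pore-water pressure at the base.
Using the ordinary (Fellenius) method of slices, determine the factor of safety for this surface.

FS = 1.20

Ordinary method of slices: FS = Σ[c'·Δl_i + (W_i cosα_i − u_i·Δl_i)·tanφ'] / Σ W_i sinα_i, with Δl_i = b_i / cosα_i.
Slice 1: Δl = 1.5/cos(-1.7°) = 1.501 m; N'_1 = 23·cos(-1.7°) − 2·1.501 = 20.0; c'Δl = 25.51; W sinα = -0.7
Slice 2: Δl = 2.7/cos10.5° = 2.746 m; N'_2 = 139·cos10.5° − 13·2.746 = 101.0; c'Δl = 46.68; W sinα = 25.3
Slice 3: Δl = 2.9/cos27.8° = 3.278 m; N'_3 = 245·cos27.8° − 39·3.278 = 88.9; c'Δl = 55.73; W sinα = 114.3
Slice 4: Δl = 3.1/cos50.4° = 4.863 m; N'_4 = 165·cos50.4° − 15·4.863 = 32.2; c'Δl = 82.68; W sinα = 127.1
Σc'Δl = 210.6 kN/m; ΣN' = 242.1 kN/m; ΣW sinα = 266.0 kN/m
Resisting = 210.6 + 242.1·tan24.2° = 210.6 + 108.8 = 319.4 kN/m
FS = 319.4 / 266.0 = 1.200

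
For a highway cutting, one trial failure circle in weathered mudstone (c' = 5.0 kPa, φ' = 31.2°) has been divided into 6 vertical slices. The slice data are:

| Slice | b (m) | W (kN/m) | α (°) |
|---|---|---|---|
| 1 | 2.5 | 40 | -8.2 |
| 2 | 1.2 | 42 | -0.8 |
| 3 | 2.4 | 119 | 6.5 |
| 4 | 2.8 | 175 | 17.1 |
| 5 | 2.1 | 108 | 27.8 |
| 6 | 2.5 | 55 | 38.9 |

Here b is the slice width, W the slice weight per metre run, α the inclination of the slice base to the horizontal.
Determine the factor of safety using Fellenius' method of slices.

FS = 2.64

Ordinary method of slices: FS = Σ[c'·Δl_i + (W_i cosα_i)·tanφ'] / Σ W_i sinα_i, with Δl_i = b_i / cosα_i.
Slice 1: Δl = 2.5/cos(-8.2°) = 2.526 m; N'_1 = 40·cos(-8.2°) = 39.6; c'Δl = 12.63; W sinα = -5.7
Slice 2: Δl = 1.2/cos(-0.8°) = 1.200 m; N'_2 = 42·cos(-0.8°) = 42.0; c'Δl = 6.00; W sinα = -0.6
Slice 3: Δl = 2.4/cos6.5° = 2.416 m; N'_3 = 119·cos6.5° = 118.2; c'Δl = 12.08; W sinα = 13.5
Slice 4: Δl = 2.8/cos17.1° = 2.930 m; N'_4 = 175·cos17.1° = 167.3; c'Δl = 14.65; W sinα = 51.5
Slice 5: Δl = 2.1/cos27.8° = 2.374 m; N'_5 = 108·cos27.8° = 95.5; c'Δl = 11.87; W sinα = 50.4
Slice 6: Δl = 2.5/cos38.9° = 3.212 m; N'_6 = 55·cos38.9° = 42.8; c'Δl = 16.06; W sinα = 34.5
Σc'Δl = 73.3 kN/m; ΣN' = 505.4 kN/m; ΣW sinα = 143.5 kN/m
Resisting = 73.3 + 505.4·tan31.2° = 73.3 + 306.1 = 379.4 kN/m
FS = 379.4 / 143.5 = 2.643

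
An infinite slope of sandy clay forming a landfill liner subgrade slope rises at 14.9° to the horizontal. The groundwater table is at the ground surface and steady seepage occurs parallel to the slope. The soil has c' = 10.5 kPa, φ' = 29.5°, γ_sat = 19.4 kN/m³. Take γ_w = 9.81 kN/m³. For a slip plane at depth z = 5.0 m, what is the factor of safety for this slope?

With seepage parallel to the slope and the water table at the surface, the effective normal stress on the slip plane uses the buoyant unit weight γ' = γ_sat − γ_w while the driving shear stress uses γ_sat:
FS = [c' + γ' z cos²β tanφ'] / [γ_sat z sinβ cosβ]
γ' = 19.4 − 9.81 = 9.59 kN/m³
Numerator = 10.5 + 9.59·5.0·cos²14.9°·tan29.5° = 10.5 + 9.59·5.0·0.9339·0.5658 = 35.835 kPa
Denominator = 19.4·5.0·sin14.9°·cos14.9° = 19.4·5.0·0.2571·0.9664 = 24.103 kPa
FS = 35.835 / 24.103 = 1.487

FS = 1.49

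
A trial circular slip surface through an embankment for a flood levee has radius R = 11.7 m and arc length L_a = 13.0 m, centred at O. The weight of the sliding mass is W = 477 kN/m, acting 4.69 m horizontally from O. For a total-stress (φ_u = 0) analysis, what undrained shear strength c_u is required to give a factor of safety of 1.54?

c_u = 22.7 kPa

FS = c_u·L_a·R / (W·d), so c_u = FS·W·d / (L_a·R).
c_u = 1.54·477·4.69 / (13.00·11.7) = 3445.2 / 152.10 = 22.65 kPa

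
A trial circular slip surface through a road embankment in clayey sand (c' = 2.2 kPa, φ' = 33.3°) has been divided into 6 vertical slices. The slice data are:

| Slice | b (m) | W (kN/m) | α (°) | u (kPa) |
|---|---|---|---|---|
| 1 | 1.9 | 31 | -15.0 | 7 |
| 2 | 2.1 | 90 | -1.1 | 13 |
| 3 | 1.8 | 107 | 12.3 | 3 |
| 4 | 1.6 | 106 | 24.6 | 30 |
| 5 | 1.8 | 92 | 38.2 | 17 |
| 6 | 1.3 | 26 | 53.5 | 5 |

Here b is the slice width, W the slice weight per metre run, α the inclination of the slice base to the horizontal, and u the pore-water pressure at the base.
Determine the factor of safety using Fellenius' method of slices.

Ordinary method of slices: FS = Σ[c'·Δl_i + (W_i cosα_i − u_i·Δl_i)·tanφ'] / Σ W_i sinα_i, with Δl_i = b_i / cosα_i.
Slice 1: Δl = 1.9/cos(-15.0°) = 1.967 m; N'_1 = 31·cos(-15.0°) − 7·1.967 = 16.2; c'Δl = 4.33; W sinα = -8.0
Slice 2: Δl = 2.1/cos(-1.1°) = 2.100 m; N'_2 = 90·cos(-1.1°) − 13·2.100 = 62.7; c'Δl = 4.62; W sinα = -1.7
Slice 3: Δl = 1.8/cos12.3° = 1.842 m; N'_3 = 107·cos12.3° − 3·1.842 = 99.0; c'Δl = 4.05; W sinα = 22.8
Slice 4: Δl = 1.6/cos24.6° = 1.760 m; N'_4 = 106·cos24.6° − 30·1.760 = 43.6; c'Δl = 3.87; W sinα = 44.1
Slice 5: Δl = 1.8/cos38.2° = 2.290 m; N'_5 = 92·cos38.2° − 17·2.290 = 33.4; c'Δl = 5.04; W sinα = 56.9
Slice 6: Δl = 1.3/cos53.5° = 2.186 m; N'_6 = 26·cos53.5° − 5·2.186 = 4.5; c'Δl = 4.81; W sinα = 20.9
Σc'Δl = 26.7 kN/m; ΣN' = 259.4 kN/m; ΣW sinα = 135.0 kN/m
Resisting = 26.7 + 259.4·tan33.3° = 26.7 + 170.4 = 197.1 kN/m
FS = 197.1 / 135.0 = 1.460

FS = 1.46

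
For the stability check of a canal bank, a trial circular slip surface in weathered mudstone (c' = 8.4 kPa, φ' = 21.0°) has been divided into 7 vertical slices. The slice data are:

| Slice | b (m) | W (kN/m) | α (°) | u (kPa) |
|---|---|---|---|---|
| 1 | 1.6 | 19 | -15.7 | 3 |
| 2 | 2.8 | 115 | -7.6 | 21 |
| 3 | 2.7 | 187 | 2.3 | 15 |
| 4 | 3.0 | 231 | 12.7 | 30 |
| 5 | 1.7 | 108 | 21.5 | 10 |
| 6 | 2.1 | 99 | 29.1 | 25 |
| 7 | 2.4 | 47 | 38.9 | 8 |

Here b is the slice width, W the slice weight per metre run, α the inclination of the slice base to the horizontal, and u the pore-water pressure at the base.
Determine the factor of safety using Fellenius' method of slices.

FS = 2.11

Ordinary method of slices: FS = Σ[c'·Δl_i + (W_i cosα_i − u_i·Δl_i)·tanφ'] / Σ W_i sinα_i, with Δl_i = b_i / cosα_i.
Slice 1: Δl = 1.6/cos(-15.7°) = 1.662 m; N'_1 = 19·cos(-15.7°) − 3·1.662 = 13.3; c'Δl = 13.96; W sinα = -5.1
Slice 2: Δl = 2.8/cos(-7.6°) = 2.825 m; N'_2 = 115·cos(-7.6°) − 21·2.825 = 54.7; c'Δl = 23.73; W sinα = -15.2
Slice 3: Δl = 2.7/cos2.3° = 2.702 m; N'_3 = 187·cos2.3° − 15·2.702 = 146.3; c'Δl = 22.70; W sinα = 7.5
Slice 4: Δl = 3.0/cos12.7° = 3.075 m; N'_4 = 231·cos12.7° − 30·3.075 = 133.1; c'Δl = 25.83; W sinα = 50.8
Slice 5: Δl = 1.7/cos21.5° = 1.827 m; N'_5 = 108·cos21.5° − 10·1.827 = 82.2; c'Δl = 15.35; W sinα = 39.6
Slice 6: Δl = 2.1/cos29.1° = 2.403 m; N'_6 = 99·cos29.1° − 25·2.403 = 26.4; c'Δl = 20.19; W sinα = 48.1
Slice 7: Δl = 2.4/cos38.9° = 3.084 m; N'_7 = 47·cos38.9° − 8·3.084 = 11.9; c'Δl = 25.90; W sinα = 29.5
Σc'Δl = 147.7 kN/m; ΣN' = 467.9 kN/m; ΣW sinα = 155.2 kN/m
Resisting = 147.7 + 467.9·tan21.0° = 147.7 + 179.6 = 327.3 kN/m
FS = 327.3 / 155.2 = 2.109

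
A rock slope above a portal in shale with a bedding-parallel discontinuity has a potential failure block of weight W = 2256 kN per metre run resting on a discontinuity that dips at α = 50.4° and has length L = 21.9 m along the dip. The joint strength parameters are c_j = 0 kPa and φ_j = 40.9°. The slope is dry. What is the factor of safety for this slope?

FS = 0.72

Resolving the block weight along and normal to the plane and applying the Mohr–Coulomb strength on the joint:
N' = W cosα = 2256·cos50.4° = 1438.0 kN/m
Driving force T = W sinα = 2256·sin50.4° = 1738.3 kN/m
Resisting force R = c_j·L + N'·tanφ_j = 0·21.9 + 1438.0·tan40.9° = 0.0 + 1245.7 = 1245.7 kN/m
FS = R / T = 1245.7 / 1738.3 = 0.717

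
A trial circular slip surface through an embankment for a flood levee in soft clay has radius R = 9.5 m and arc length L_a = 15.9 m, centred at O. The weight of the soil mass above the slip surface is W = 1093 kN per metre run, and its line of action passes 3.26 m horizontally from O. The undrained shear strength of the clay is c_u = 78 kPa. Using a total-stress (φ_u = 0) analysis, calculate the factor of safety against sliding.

FS = 3.31

Taking moments about the centre O, the resisting moment is provided by the undrained shear strength acting along the arc:
M_R = c_u·L_a·R = 78·15.90·9.5 = 11781.9 kN·m/m
M_D = W·d = 1093·3.26 = 3563.2 kN·m/m
FS = M_R / M_D = 11781.9 / 3563.2 = 3.307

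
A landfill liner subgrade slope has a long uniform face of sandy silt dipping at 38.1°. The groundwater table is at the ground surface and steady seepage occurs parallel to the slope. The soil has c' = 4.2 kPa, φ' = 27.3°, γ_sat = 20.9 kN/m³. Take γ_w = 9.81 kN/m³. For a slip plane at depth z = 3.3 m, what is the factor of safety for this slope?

FS = 0.47

With seepage parallel to the slope and the water table at the surface, the effective normal stress on the slip plane uses the buoyant unit weight γ' = γ_sat − γ_w while the driving shear stress uses γ_sat:
FS = [c' + γ' z cos²β tanφ'] / [γ_sat z sinβ cosβ]
γ' = 20.9 − 9.81 = 11.09 kN/m³
Numerator = 4.2 + 11.09·3.3·cos²38.1°·tan27.3° = 4.2 + 11.09·3.3·0.6193·0.5161 = 15.897 kPa
Denominator = 20.9·3.3·sin38.1°·cos38.1° = 20.9·3.3·0.6170·0.7869 = 33.490 kPa
FS = 15.897 / 33.490 = 0.475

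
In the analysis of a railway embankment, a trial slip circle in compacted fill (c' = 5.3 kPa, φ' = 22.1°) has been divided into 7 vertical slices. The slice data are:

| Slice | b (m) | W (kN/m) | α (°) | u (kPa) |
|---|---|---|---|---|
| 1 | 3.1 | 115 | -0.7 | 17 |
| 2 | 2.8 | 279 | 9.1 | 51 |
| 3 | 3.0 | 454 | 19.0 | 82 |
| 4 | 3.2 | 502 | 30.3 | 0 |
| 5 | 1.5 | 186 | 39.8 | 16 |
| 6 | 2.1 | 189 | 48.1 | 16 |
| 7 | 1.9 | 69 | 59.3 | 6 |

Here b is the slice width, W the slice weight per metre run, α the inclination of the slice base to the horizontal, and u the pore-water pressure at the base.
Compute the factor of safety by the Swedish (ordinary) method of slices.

Ordinary method of slices: FS = Σ[c'·Δl_i + (W_i cosα_i − u_i·Δl_i)·tanφ'] / Σ W_i sinα_i, with Δl_i = b_i / cosα_i.
Slice 1: Δl = 3.1/cos(-0.7°) = 3.100 m; N'_1 = 115·cos(-0.7°) − 17·3.100 = 62.3; c'Δl = 16.43; W sinα = -1.4
Slice 2: Δl = 2.8/cos9.1° = 2.836 m; N'_2 = 279·cos9.1° − 51·2.836 = 130.9; c'Δl = 15.03; W sinα = 44.1
Slice 3: Δl = 3.0/cos19.0° = 3.173 m; N'_3 = 454·cos19.0° − 82·3.173 = 169.1; c'Δl = 16.82; W sinα = 147.8
Slice 4: Δl = 3.2/cos30.3° = 3.706 m; N'_4 = 502·cos30.3° − 0·3.706 = 433.4; c'Δl = 19.64; W sinα = 253.3
Slice 5: Δl = 1.5/cos39.8° = 1.952 m; N'_5 = 186·cos39.8° − 16·1.952 = 111.7; c'Δl = 10.35; W sinα = 119.1
Slice 6: Δl = 2.1/cos48.1° = 3.145 m; N'_6 = 189·cos48.1° − 16·3.145 = 75.9; c'Δl = 16.67; W sinα = 140.7
Slice 7: Δl = 1.9/cos59.3° = 3.722 m; N'_7 = 69·cos59.3° − 6·3.722 = 12.9; c'Δl = 19.72; W sinα = 59.3
Σc'Δl = 114.7 kN/m; ΣN' = 996.1 kN/m; ΣW sinα = 762.9 kN/m
Resisting = 114.7 + 996.1·tan22.1° = 114.7 + 404.5 = 519.1 kN/m
FS = 519.1 / 762.9 = 0.681

FS = 0.68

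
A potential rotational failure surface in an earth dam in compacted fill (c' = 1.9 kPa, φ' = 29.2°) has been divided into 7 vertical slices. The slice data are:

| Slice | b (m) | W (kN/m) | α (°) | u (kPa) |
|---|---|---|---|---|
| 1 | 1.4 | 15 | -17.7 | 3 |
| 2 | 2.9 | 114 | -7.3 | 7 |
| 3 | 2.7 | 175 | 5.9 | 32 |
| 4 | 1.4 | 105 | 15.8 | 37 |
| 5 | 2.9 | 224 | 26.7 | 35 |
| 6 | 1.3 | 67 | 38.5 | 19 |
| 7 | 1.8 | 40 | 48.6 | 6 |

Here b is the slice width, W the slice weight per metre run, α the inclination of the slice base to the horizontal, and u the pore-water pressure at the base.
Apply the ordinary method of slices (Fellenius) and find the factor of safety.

FS = 1.14

Ordinary method of slices: FS = Σ[c'·Δl_i + (W_i cosα_i − u_i·Δl_i)·tanφ'] / Σ W_i sinα_i, with Δl_i = b_i / cosα_i.
Slice 1: Δl = 1.4/cos(-17.7°) = 1.470 m; N'_1 = 15·cos(-17.7°) − 3·1.470 = 9.9; c'Δl = 2.79; W sinα = -4.6
Slice 2: Δl = 2.9/cos(-7.3°) = 2.924 m; N'_2 = 114·cos(-7.3°) − 7·2.924 = 92.6; c'Δl = 5.56; W sinα = -14.5
Slice 3: Δl = 2.7/cos5.9° = 2.714 m; N'_3 = 175·cos5.9° − 32·2.714 = 87.2; c'Δl = 5.16; W sinα = 18.0
Slice 4: Δl = 1.4/cos15.8° = 1.455 m; N'_4 = 105·cos15.8° − 37·1.455 = 47.2; c'Δl = 2.76; W sinα = 28.6
Slice 5: Δl = 2.9/cos26.7° = 3.246 m; N'_5 = 224·cos26.7° − 35·3.246 = 86.5; c'Δl = 6.17; W sinα = 100.6
Slice 6: Δl = 1.3/cos38.5° = 1.661 m; N'_6 = 67·cos38.5° − 19·1.661 = 20.9; c'Δl = 3.16; W sinα = 41.7
Slice 7: Δl = 1.8/cos48.6° = 2.722 m; N'_7 = 40·cos48.6° − 6·2.722 = 10.1; c'Δl = 5.17; W sinα = 30.0
Σc'Δl = 30.8 kN/m; ΣN' = 354.4 kN/m; ΣW sinα = 199.9 kN/m
Resisting = 30.8 + 354.4·tan29.2° = 30.8 + 198.1 = 228.8 kN/m
FS = 228.8 / 199.9 = 1.145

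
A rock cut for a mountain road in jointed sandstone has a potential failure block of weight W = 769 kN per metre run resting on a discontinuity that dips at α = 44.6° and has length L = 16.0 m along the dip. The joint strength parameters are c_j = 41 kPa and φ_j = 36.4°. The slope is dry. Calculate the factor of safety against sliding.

Resolving the block weight along and normal to the plane and applying the Mohr–Coulomb strength on the joint:
N' = W cosα = 769·cos44.6° = 547.5 kN/m
Driving force T = W sinα = 769·sin44.6° = 540.0 kN/m
Resisting force R = c_j·L + N'·tanφ_j = 41·16.0 + 547.5·tan36.4° = 656.0 + 403.7 = 1059.7 kN/m
FS = R / T = 1059.7 / 540.0 = 1.963

FS = 1.96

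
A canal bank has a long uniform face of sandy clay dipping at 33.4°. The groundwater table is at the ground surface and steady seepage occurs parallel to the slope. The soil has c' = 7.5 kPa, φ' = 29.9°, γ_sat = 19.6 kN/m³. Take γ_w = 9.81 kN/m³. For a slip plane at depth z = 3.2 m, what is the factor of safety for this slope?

With seepage parallel to the slope and the water table at the surface, the effective normal stress on the slip plane uses the buoyant unit weight γ' = γ_sat − γ_w while the driving shear stress uses γ_sat:
FS = [c' + γ' z cos²β tanφ'] / [γ_sat z sinβ cosβ]
γ' = 19.6 − 9.81 = 9.79 kN/m³
Numerator = 7.5 + 9.79·3.2·cos²33.4°·tan29.9° = 7.5 + 9.79·3.2·0.6970·0.5750 = 20.056 kPa
Denominator = 19.6·3.2·sin33.4°·cos33.4° = 19.6·3.2·0.5505·0.8348 = 28.824 kPa
FS = 20.056 / 28.824 = 0.696

FS = 0.70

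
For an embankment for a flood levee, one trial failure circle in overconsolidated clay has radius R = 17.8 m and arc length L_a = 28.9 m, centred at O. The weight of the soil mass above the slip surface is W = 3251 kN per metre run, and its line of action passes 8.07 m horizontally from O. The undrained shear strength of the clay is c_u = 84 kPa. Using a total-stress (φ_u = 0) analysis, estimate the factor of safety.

Taking moments about the centre O, the resisting moment is provided by the undrained shear strength acting along the arc:
M_R = c_u·L_a·R = 84·28.90·17.8 = 43211.3 kN·m/m
M_D = W·d = 3251·8.07 = 26235.6 kN·m/m
FS = M_R / M_D = 43211.3 / 26235.6 = 1.647

FS = 1.65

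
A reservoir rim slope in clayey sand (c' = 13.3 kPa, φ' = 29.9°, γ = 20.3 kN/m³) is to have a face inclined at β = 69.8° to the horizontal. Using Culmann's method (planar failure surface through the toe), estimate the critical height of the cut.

Culmann's analysis gives the critical failure plane at α_cr = (β + φ')/2 = (69.8 + 29.9)/2 = 49.8°, and the critical height
H_c = (4c'/γ) · sinβ cosφ' / [1 − cos(β − φ')]
    = (4·13.3/20.3) · sin69.8°·cos29.9° / [1 − cos(39.9°)]
    = 2.621 · 0.9385·0.8669 / [1 − 0.7672]
    = 2.621 · 0.8136 / 0.2328
    = 9.16 m

H_c = 9.16 m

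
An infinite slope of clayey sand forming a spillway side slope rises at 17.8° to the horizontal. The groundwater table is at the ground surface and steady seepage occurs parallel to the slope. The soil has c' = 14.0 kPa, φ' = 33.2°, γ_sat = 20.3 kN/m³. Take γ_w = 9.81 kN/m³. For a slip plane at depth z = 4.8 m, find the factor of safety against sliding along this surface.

FS = 1.55

With seepage parallel to the slope and the water table at the surface, the effective normal stress on the slip plane uses the buoyant unit weight γ' = γ_sat − γ_w while the driving shear stress uses γ_sat:
FS = [c' + γ' z cos²β tanφ'] / [γ_sat z sinβ cosβ]
γ' = 20.3 − 9.81 = 10.49 kN/m³
Numerator = 14.0 + 10.49·4.8·cos²17.8°·tan33.2° = 14.0 + 10.49·4.8·0.9066·0.6544 = 43.870 kPa
Denominator = 20.3·4.8·sin17.8°·cos17.8° = 20.3·4.8·0.3057·0.9521 = 28.361 kPa
FS = 43.870 / 28.361 = 1.547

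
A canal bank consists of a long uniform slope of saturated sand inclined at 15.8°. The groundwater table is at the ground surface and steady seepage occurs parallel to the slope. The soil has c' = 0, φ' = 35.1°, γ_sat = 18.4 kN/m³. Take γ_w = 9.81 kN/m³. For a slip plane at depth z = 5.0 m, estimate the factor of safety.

With seepage parallel to the slope and the water table at the surface, the effective normal stress on the slip plane uses the buoyant unit weight γ' = γ_sat − γ_w while the driving shear stress uses γ_sat:
FS = [c' + γ' z cos²β tanφ'] / [γ_sat z sinβ cosβ]
(For c' = 0 this reduces to FS = (γ'/γ_sat)·tanφ'/tanβ.)
γ' = 18.4 − 9.81 = 8.59 kN/m³
Numerator = 0.0 + 8.59·5.0·cos²15.8°·tan35.1° = 0.0 + 8.59·5.0·0.9259·0.7028 = 27.948 kPa
Denominator = 18.4·5.0·sin15.8°·cos15.8° = 18.4·5.0·0.2723·0.9622 = 24.103 kPa
FS = 27.948 / 24.103 = 1.160

FS = 1.16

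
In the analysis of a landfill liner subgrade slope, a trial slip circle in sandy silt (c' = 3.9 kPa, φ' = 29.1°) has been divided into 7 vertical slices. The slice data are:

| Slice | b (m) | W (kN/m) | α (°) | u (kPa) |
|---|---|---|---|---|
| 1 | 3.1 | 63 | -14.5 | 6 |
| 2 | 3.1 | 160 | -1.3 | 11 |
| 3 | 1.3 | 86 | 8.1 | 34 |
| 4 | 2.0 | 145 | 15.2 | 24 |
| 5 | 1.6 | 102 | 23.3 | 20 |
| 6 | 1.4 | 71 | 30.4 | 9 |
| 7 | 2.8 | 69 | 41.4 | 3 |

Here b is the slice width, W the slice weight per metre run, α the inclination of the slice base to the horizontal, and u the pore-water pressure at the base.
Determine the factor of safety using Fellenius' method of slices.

Ordinary method of slices: FS = Σ[c'·Δl_i + (W_i cosα_i − u_i·Δl_i)·tanφ'] / Σ W_i sinα_i, with Δl_i = b_i / cosα_i.
Slice 1: Δl = 3.1/cos(-14.5°) = 3.202 m; N'_1 = 63·cos(-14.5°) − 6·3.202 = 41.8; c'Δl = 12.49; W sinα = -15.8
Slice 2: Δl = 3.1/cos(-1.3°) = 3.101 m; N'_2 = 160·cos(-1.3°) − 11·3.101 = 125.9; c'Δl = 12.09; W sinα = -3.6
Slice 3: Δl = 1.3/cos8.1° = 1.313 m; N'_3 = 86·cos8.1° − 34·1.313 = 40.5; c'Δl = 5.12; W sinα = 12.1
Slice 4: Δl = 2.0/cos15.2° = 2.073 m; N'_4 = 145·cos15.2° − 24·2.073 = 90.2; c'Δl = 8.08; W sinα = 38.0
Slice 5: Δl = 1.6/cos23.3° = 1.742 m; N'_5 = 102·cos23.3° − 20·1.742 = 58.8; c'Δl = 6.79; W sinα = 40.3
Slice 6: Δl = 1.4/cos30.4° = 1.623 m; N'_6 = 71·cos30.4° − 9·1.623 = 46.6; c'Δl = 6.33; W sinα = 35.9
Slice 7: Δl = 2.8/cos41.4° = 3.733 m; N'_7 = 69·cos41.4° − 3·3.733 = 40.6; c'Δl = 14.56; W sinα = 45.6
Σc'Δl = 65.5 kN/m; ΣN' = 444.3 kN/m; ΣW sinα = 152.6 kN/m
Resisting = 65.5 + 444.3·tan29.1° = 65.5 + 247.3 = 312.8 kN/m
FS = 312.8 / 152.6 = 2.049

FS = 2.05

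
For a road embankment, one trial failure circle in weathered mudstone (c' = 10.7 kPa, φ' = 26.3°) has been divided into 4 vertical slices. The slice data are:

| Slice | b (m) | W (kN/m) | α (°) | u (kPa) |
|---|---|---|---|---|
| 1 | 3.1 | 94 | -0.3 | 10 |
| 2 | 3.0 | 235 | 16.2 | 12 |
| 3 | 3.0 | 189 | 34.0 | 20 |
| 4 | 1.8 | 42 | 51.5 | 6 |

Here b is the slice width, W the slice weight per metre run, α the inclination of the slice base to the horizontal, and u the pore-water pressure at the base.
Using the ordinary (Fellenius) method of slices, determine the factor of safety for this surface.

FS = 1.50

Ordinary method of slices: FS = Σ[c'·Δl_i + (W_i cosα_i − u_i·Δl_i)·tanφ'] / Σ W_i sinα_i, with Δl_i = b_i / cosα_i.
Slice 1: Δl = 3.1/cos(-0.3°) = 3.100 m; N'_1 = 94·cos(-0.3°) − 10·3.100 = 63.0; c'Δl = 33.17; W sinα = -0.5
Slice 2: Δl = 3.0/cos16.2° = 3.124 m; N'_2 = 235·cos16.2° − 12·3.124 = 188.2; c'Δl = 33.43; W sinα = 65.6
Slice 3: Δl = 3.0/cos34.0° = 3.619 m; N'_3 = 189·cos34.0° − 20·3.619 = 84.3; c'Δl = 38.72; W sinα = 105.7
Slice 4: Δl = 1.8/cos51.5° = 2.891 m; N'_4 = 42·cos51.5° − 6·2.891 = 8.8; c'Δl = 30.94; W sinα = 32.9
Σc'Δl = 136.3 kN/m; ΣN' = 344.3 kN/m; ΣW sinα = 203.6 kN/m
Resisting = 136.3 + 344.3·tan26.3° = 136.3 + 170.2 = 306.4 kN/m
FS = 306.4 / 203.6 = 1.505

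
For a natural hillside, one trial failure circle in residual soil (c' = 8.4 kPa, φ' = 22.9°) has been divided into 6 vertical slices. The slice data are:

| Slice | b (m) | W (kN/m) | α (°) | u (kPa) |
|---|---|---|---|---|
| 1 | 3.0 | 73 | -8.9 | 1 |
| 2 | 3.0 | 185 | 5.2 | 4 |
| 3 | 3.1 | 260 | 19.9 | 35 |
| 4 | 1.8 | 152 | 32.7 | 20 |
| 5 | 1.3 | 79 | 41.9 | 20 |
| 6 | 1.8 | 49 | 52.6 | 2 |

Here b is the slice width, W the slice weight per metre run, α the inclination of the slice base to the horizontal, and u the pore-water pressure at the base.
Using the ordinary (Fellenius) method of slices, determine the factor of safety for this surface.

FS = 1.30

Ordinary method of slices: FS = Σ[c'·Δl_i + (W_i cosα_i − u_i·Δl_i)·tanφ'] / Σ W_i sinα_i, with Δl_i = b_i / cosα_i.
Slice 1: Δl = 3.0/cos(-8.9°) = 3.037 m; N'_1 = 73·cos(-8.9°) − 1·3.037 = 69.1; c'Δl = 25.51; W sinα = -11.3
Slice 2: Δl = 3.0/cos5.2° = 3.012 m; N'_2 = 185·cos5.2° − 4·3.012 = 172.2; c'Δl = 25.30; W sinα = 16.8
Slice 3: Δl = 3.1/cos19.9° = 3.297 m; N'_3 = 260·cos19.9° − 35·3.297 = 129.1; c'Δl = 27.69; W sinα = 88.5
Slice 4: Δl = 1.8/cos32.7° = 2.139 m; N'_4 = 152·cos32.7° − 20·2.139 = 85.1; c'Δl = 17.97; W sinα = 82.1
Slice 5: Δl = 1.3/cos41.9° = 1.747 m; N'_5 = 79·cos41.9° − 20·1.747 = 23.9; c'Δl = 14.67; W sinα = 52.8
Slice 6: Δl = 1.8/cos52.6° = 2.964 m; N'_6 = 49·cos52.6° − 2·2.964 = 23.8; c'Δl = 24.89; W sinα = 38.9
Σc'Δl = 136.0 kN/m; ΣN' = 503.2 kN/m; ΣW sinα = 267.8 kN/m
Resisting = 136.0 + 503.2·tan22.9° = 136.0 + 212.6 = 348.6 kN/m
FS = 348.6 / 267.8 = 1.302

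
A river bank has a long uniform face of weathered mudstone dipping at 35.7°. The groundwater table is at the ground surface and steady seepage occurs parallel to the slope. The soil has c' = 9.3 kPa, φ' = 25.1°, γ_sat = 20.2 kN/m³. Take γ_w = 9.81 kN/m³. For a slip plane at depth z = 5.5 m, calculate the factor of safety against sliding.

FS = 0.51

With seepage parallel to the slope and the water table at the surface, the effective normal stress on the slip plane uses the buoyant unit weight γ' = γ_sat − γ_w while the driving shear stress uses γ_sat:
FS = [c' + γ' z cos²β tanφ'] / [γ_sat z sinβ cosβ]
γ' = 20.2 − 9.81 = 10.39 kN/m³
Numerator = 9.3 + 10.39·5.5·cos²35.7°·tan25.1° = 9.3 + 10.39·5.5·0.6595·0.4684 = 26.953 kPa
Denominator = 20.2·5.5·sin35.7°·cos35.7° = 20.2·5.5·0.5835·0.8121 = 52.649 kPa
FS = 26.953 / 52.649 = 0.512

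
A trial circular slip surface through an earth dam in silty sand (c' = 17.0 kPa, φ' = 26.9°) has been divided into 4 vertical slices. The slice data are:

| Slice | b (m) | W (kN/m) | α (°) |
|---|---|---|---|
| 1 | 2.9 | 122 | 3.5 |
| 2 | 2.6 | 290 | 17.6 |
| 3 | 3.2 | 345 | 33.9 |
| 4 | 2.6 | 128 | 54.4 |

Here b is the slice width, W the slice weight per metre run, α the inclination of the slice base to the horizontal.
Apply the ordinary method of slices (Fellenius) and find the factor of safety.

Ordinary method of slices: FS = Σ[c'·Δl_i + (W_i cosα_i)·tanφ'] / Σ W_i sinα_i, with Δl_i = b_i / cosα_i.
Slice 1: Δl = 2.9/cos3.5° = 2.905 m; N'_1 = 122·cos3.5° = 121.8; c'Δl = 49.39; W sinα = 7.4
Slice 2: Δl = 2.6/cos17.6° = 2.728 m; N'_2 = 290·cos17.6° = 276.4; c'Δl = 46.37; W sinα = 87.7
Slice 3: Δl = 3.2/cos33.9° = 3.855 m; N'_3 = 345·cos33.9° = 286.4; c'Δl = 65.54; W sinα = 192.4
Slice 4: Δl = 2.6/cos54.4° = 4.466 m; N'_4 = 128·cos54.4° = 74.5; c'Δl = 75.93; W sinα = 104.1
Σc'Δl = 237.2 kN/m; ΣN' = 759.1 kN/m; ΣW sinα = 391.6 kN/m
Resisting = 237.2 + 759.1·tan26.9° = 237.2 + 385.1 = 622.3 kN/m
FS = 622.3 / 391.6 = 1.589

FS = 1.59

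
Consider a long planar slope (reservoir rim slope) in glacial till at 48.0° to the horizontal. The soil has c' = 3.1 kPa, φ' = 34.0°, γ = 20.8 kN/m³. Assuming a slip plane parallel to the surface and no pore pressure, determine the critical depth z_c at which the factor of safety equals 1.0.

Setting FS = 1.00 in FS = [c' + γz cos²β tanφ'] / [γz sinβ cosβ] and solving for z:
z = c' / [γ cosβ (FS·sinβ − cosβ·tanφ')]
  = 3.1 / [20.8·cos48.0°·(1.00·sin48.0° − cos48.0°·tan34.0°)]
  = 3.1 / [20.8·0.6691·(1.00·0.7431 − 0.6691·0.6745)]
  = 3.1 / 4.0614 = 0.763 m

z_c = 0.76 m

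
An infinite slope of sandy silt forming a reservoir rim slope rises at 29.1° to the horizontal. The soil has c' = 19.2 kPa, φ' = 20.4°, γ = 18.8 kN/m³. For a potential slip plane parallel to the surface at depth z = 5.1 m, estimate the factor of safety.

For an infinite slope with a slip plane parallel to the surface (no pore pressure): FS = [c' + γz cos²β tanφ'] / [γz sinβ cosβ].
γz = 18.8·5.1 = 95.88 kN/m²
Numerator = 19.2 + 95.88·cos²29.1°·tan20.4° = 19.2 + 95.88·0.7635·0.3719 = 46.424 kPa
Denominator = 95.88·sin29.1°·cos29.1° = 95.88·0.4863·0.8738 = 40.744 kPa
FS = 46.424 / 40.744 = 1.139

FS = 1.14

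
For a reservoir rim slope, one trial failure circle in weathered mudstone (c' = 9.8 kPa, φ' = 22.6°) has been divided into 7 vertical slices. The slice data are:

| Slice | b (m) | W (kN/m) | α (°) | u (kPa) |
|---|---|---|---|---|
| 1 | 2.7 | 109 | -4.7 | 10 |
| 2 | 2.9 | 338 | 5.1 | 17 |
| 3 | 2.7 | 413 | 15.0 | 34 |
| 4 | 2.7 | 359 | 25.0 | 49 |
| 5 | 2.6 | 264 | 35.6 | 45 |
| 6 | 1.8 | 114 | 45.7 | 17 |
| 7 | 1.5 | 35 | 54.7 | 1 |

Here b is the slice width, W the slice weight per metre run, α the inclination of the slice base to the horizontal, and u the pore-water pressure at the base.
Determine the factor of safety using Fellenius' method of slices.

Ordinary method of slices: FS = Σ[c'·Δl_i + (W_i cosα_i − u_i·Δl_i)·tanφ'] / Σ W_i sinα_i, with Δl_i = b_i / cosα_i.
Slice 1: Δl = 2.7/cos(-4.7°) = 2.709 m; N'_1 = 109·cos(-4.7°) − 10·2.709 = 81.5; c'Δl = 26.55; W sinα = -8.9
Slice 2: Δl = 2.9/cos5.1° = 2.912 m; N'_2 = 338·cos5.1° − 17·2.912 = 287.2; c'Δl = 28.53; W sinα = 30.0
Slice 3: Δl = 2.7/cos15.0° = 2.795 m; N'_3 = 413·cos15.0° − 34·2.795 = 303.9; c'Δl = 27.39; W sinα = 106.9
Slice 4: Δl = 2.7/cos25.0° = 2.979 m; N'_4 = 359·cos25.0° − 49·2.979 = 179.4; c'Δl = 29.20; W sinα = 151.7
Slice 5: Δl = 2.6/cos35.6° = 3.198 m; N'_5 = 264·cos35.6° − 45·3.198 = 70.8; c'Δl = 31.34; W sinα = 153.7
Slice 6: Δl = 1.8/cos45.7° = 2.577 m; N'_6 = 114·cos45.7° − 17·2.577 = 35.8; c'Δl = 25.26; W sinα = 81.6
Slice 7: Δl = 1.5/cos54.7° = 2.596 m; N'_7 = 35·cos54.7° − 1·2.596 = 17.6; c'Δl = 25.44; W sinα = 28.6
Σc'Δl = 193.7 kN/m; ΣN' = 976.2 kN/m; ΣW sinα = 543.6 kN/m
Resisting = 193.7 + 976.2·tan22.6° = 193.7 + 406.3 = 600.1 kN/m
FS = 600.1 / 543.6 = 1.104

FS = 1.10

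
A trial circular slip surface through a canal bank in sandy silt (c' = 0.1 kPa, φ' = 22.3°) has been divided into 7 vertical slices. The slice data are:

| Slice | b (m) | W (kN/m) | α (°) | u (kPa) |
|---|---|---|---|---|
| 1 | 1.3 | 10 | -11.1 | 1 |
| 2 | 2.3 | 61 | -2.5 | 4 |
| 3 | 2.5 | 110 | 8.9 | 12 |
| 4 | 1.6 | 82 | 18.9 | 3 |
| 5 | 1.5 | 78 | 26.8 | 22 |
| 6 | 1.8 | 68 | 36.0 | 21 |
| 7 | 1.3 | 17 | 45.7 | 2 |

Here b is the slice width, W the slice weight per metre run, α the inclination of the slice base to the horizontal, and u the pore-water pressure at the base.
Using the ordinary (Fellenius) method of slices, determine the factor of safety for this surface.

FS = 0.86

Ordinary method of slices: FS = Σ[c'·Δl_i + (W_i cosα_i − u_i·Δl_i)·tanφ'] / Σ W_i sinα_i, with Δl_i = b_i / cosα_i.
Slice 1: Δl = 1.3/cos(-11.1°) = 1.325 m; N'_1 = 10·cos(-11.1°) − 1·1.325 = 8.5; c'Δl = 0.13; W sinα = -1.9
Slice 2: Δl = 2.3/cos(-2.5°) = 2.302 m; N'_2 = 61·cos(-2.5°) − 4·2.302 = 51.7; c'Δl = 0.23; W sinα = -2.7
Slice 3: Δl = 2.5/cos8.9° = 2.530 m; N'_3 = 110·cos8.9° − 12·2.530 = 78.3; c'Δl = 0.25; W sinα = 17.0
Slice 4: Δl = 1.6/cos18.9° = 1.691 m; N'_4 = 82·cos18.9° − 3·1.691 = 72.5; c'Δl = 0.17; W sinα = 26.6
Slice 5: Δl = 1.5/cos26.8° = 1.681 m; N'_5 = 78·cos26.8° − 22·1.681 = 32.7; c'Δl = 0.17; W sinα = 35.2
Slice 6: Δl = 1.8/cos36.0° = 2.225 m; N'_6 = 68·cos36.0° − 21·2.225 = 8.3; c'Δl = 0.22; W sinα = 40.0
Slice 7: Δl = 1.3/cos45.7° = 1.861 m; N'_7 = 17·cos45.7° − 2·1.861 = 8.2; c'Δl = 0.19; W sinα = 12.2
Σc'Δl = 1.4 kN/m; ΣN' = 260.1 kN/m; ΣW sinα = 126.3 kN/m
Resisting = 1.4 + 260.1·tan22.3° = 1.4 + 106.7 = 108.0 kN/m
FS = 108.0 / 126.3 = 0.855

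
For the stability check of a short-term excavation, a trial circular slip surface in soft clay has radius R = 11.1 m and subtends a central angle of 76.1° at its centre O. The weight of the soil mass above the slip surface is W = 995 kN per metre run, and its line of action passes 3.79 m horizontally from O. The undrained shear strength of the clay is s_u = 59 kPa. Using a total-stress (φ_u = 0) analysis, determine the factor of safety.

Taking moments about the centre O, the resisting moment is provided by the undrained shear strength acting along the arc:
Arc length L_a = R·θ = 11.1·(76.1°·π/180) = 11.1·1.3282 = 14.74 m
M_R = s_u·L_a·R = 59·14.74·11.1 = 9655.2 kN·m/m
M_D = W·d = 995·3.79 = 3771.1 kN·m/m
FS = M_R / M_D = 9655.2 / 3771.1 = 2.560

FS = 2.56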